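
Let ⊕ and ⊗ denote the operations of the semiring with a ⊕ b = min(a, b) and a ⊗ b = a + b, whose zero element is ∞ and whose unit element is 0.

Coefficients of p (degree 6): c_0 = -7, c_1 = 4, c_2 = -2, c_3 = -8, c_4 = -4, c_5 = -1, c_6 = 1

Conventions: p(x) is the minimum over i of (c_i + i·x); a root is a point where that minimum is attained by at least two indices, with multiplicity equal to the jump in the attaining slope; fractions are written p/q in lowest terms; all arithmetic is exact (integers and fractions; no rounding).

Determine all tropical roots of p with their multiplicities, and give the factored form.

hull edge (i=0, c=-7) to (i=3, c=-8): slope -1/3, span 3
hull edge (i=3, c=-8) to (i=6, c=1): slope 3, span 3
Factored form: p(x) = 1 ⊗ (x ⊕ (-3)) ⊗ (x ⊕ (-3)) ⊗ (x ⊕ (-3)) ⊗ (x ⊕ 1/3) ⊗ (x ⊕ 1/3) ⊗ (x ⊕ 1/3)
Answer: roots = -3 (mult 3), 1/3 (mult 3)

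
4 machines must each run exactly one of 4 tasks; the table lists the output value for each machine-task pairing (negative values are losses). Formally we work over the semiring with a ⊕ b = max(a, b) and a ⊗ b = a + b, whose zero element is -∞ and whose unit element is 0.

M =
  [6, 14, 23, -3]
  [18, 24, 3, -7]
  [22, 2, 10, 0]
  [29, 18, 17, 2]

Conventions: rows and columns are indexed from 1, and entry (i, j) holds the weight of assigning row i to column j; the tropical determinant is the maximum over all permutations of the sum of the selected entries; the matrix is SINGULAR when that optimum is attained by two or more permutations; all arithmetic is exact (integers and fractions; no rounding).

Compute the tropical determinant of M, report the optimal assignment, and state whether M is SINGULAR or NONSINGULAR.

σ = (1, 2, 3, 4): 6 + 24 + 10 + 2 = 42
σ = (1, 2, 4, 3): 6 + 24 + 0 + 17 = 47
σ = (1, 3, 2, 4): 6 + 3 + 2 + 2 = 13
σ = (1, 3, 4, 2): 6 + 3 + 0 + 18 = 27
σ = (1, 4, 2, 3): 6 + (-7) + 2 + 17 = 18
σ = (1, 4, 3, 2): 6 + (-7) + 10 + 18 = 27
σ = (2, 1, 3, 4): 14 + 18 + 10 + 2 = 44
σ = (2, 1, 4, 3): 14 + 18 + 0 + 17 = 49
σ = (2, 3, 1, 4): 14 + 3 + 22 + 2 = 41
σ = (2, 3, 4, 1): 14 + 3 + 0 + 29 = 46
σ = (2, 4, 1, 3): 14 + (-7) + 22 + 17 = 46
σ = (2, 4, 3, 1): 14 + (-7) + 10 + 29 = 46
σ = (3, 1, 2, 4): 23 + 18 + 2 + 2 = 45
σ = (3, 1, 4, 2): 23 + 18 + 0 + 18 = 59
σ = (3, 2, 1, 4): 23 + 24 + 22 + 2 = 71
σ = (3, 2, 4, 1): 23 + 24 + 0 + 29 = 76
σ = (3, 4, 1, 2): 23 + (-7) + 22 + 18 = 56
σ = (3, 4, 2, 1): 23 + (-7) + 2 + 29 = 47
σ = (4, 1, 2, 3): (-3) + 18 + 2 + 17 = 34
σ = (4, 1, 3, 2): (-3) + 18 + 10 + 18 = 43
σ = (4, 2, 1, 3): (-3) + 24 + 22 + 17 = 60
σ = (4, 2, 3, 1): (-3) + 24 + 10 + 29 = 60
σ = (4, 3, 1, 2): (-3) + 3 + 22 + 18 = 40
σ = (4, 3, 2, 1): (-3) + 3 + 2 + 29 = 31
Optimal value attained by: σ = (3, 2, 4, 1).
Answer: det⊕(M) = 76; verdict: NONSINGULAR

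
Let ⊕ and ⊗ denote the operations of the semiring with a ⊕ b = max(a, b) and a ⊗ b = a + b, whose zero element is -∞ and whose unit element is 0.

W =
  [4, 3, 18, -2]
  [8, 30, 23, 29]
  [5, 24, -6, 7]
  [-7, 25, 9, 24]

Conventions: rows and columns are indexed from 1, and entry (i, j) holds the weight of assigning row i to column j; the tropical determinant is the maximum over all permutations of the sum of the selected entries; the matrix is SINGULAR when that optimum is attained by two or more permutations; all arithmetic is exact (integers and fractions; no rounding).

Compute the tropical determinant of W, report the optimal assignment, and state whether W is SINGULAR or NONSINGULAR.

σ = (1, 2, 3, 4): 4 + 30 + (-6) + 24 = 52
σ = (1, 2, 4, 3): 4 + 30 + 7 + 9 = 50
σ = (1, 3, 2, 4): 4 + 23 + 24 + 24 = 75
σ = (1, 3, 4, 2): 4 + 23 + 7 + 25 = 59
σ = (1, 4, 2, 3): 4 + 29 + 24 + 9 = 66
σ = (1, 4, 3, 2): 4 + 29 + (-6) + 25 = 52
σ = (2, 1, 3, 4): 3 + 8 + (-6) + 24 = 29
σ = (2, 1, 4, 3): 3 + 8 + 7 + 9 = 27
σ = (2, 3, 1, 4): 3 + 23 + 5 + 24 = 55
σ = (2, 3, 4, 1): 3 + 23 + 7 + (-7) = 26
σ = (2, 4, 1, 3): 3 + 29 + 5 + 9 = 46
σ = (2, 4, 3, 1): 3 + 29 + (-6) + (-7) = 19
σ = (3, 1, 2, 4): 18 + 8 + 24 + 24 = 74
σ = (3, 1, 4, 2): 18 + 8 + 7 + 25 = 58
σ = (3, 2, 1, 4): 18 + 30 + 5 + 24 = 77
σ = (3, 2, 4, 1): 18 + 30 + 7 + (-7) = 48
σ = (3, 4, 1, 2): 18 + 29 + 5 + 25 = 77
σ = (3, 4, 2, 1): 18 + 29 + 24 + (-7) = 64
σ = (4, 1, 2, 3): (-2) + 8 + 24 + 9 = 39
σ = (4, 1, 3, 2): (-2) + 8 + (-6) + 25 = 25
σ = (4, 2, 1, 3): (-2) + 30 + 5 + 9 = 42
σ = (4, 2, 3, 1): (-2) + 30 + (-6) + (-7) = 15
σ = (4, 3, 1, 2): (-2) + 23 + 5 + 25 = 51
σ = (4, 3, 2, 1): (-2) + 23 + 24 + (-7) = 38
Optimal value attained by: σ = (3, 2, 1, 4).
Answer: det⊕(W) = 77; verdict: SINGULAR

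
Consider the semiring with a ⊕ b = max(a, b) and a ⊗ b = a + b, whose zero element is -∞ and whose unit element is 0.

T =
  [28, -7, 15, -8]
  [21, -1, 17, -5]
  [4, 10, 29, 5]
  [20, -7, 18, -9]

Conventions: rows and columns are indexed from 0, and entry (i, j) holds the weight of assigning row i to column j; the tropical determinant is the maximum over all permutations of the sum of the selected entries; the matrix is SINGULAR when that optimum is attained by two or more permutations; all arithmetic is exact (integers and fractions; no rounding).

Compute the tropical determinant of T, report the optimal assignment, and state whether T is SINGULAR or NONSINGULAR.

σ = (0, 1, 2, 3): 28 + (-1) + 29 + (-9) = 47
σ = (0, 1, 3, 2): 28 + (-1) + 5 + 18 = 50
σ = (0, 2, 1, 3): 28 + 17 + 10 + (-9) = 46
σ = (0, 2, 3, 1): 28 + 17 + 5 + (-7) = 43
σ = (0, 3, 1, 2): 28 + (-5) + 10 + 18 = 51
σ = (0, 3, 2, 1): 28 + (-5) + 29 + (-7) = 45
σ = (1, 0, 2, 3): (-7) + 21 + 29 + (-9) = 34
σ = (1, 0, 3, 2): (-7) + 21 + 5 + 18 = 37
σ = (1, 2, 0, 3): (-7) + 17 + 4 + (-9) = 5
σ = (1, 2, 3, 0): (-7) + 17 + 5 + 20 = 35
σ = (1, 3, 0, 2): (-7) + (-5) + 4 + 18 = 10
σ = (1, 3, 2, 0): (-7) + (-5) + 29 + 20 = 37
σ = (2, 0, 1, 3): 15 + 21 + 10 + (-9) = 37
σ = (2, 0, 3, 1): 15 + 21 + 5 + (-7) = 34
σ = (2, 1, 0, 3): 15 + (-1) + 4 + (-9) = 9
σ = (2, 1, 3, 0): 15 + (-1) + 5 + 20 = 39
σ = (2, 3, 0, 1): 15 + (-5) + 4 + (-7) = 7
σ = (2, 3, 1, 0): 15 + (-5) + 10 + 20 = 40
σ = (3, 0, 1, 2): (-8) + 21 + 10 + 18 = 41
σ = (3, 0, 2, 1): (-8) + 21 + 29 + (-7) = 35
σ = (3, 1, 0, 2): (-8) + (-1) + 4 + 18 = 13
σ = (3, 1, 2, 0): (-8) + (-1) + 29 + 20 = 40
σ = (3, 2, 0, 1): (-8) + 17 + 4 + (-7) = 6
σ = (3, 2, 1, 0): (-8) + 17 + 10 + 20 = 39
Optimal value attained by: σ = (0, 3, 1, 2).
Answer: det⊕(T) = 51; verdict: NONSINGULAR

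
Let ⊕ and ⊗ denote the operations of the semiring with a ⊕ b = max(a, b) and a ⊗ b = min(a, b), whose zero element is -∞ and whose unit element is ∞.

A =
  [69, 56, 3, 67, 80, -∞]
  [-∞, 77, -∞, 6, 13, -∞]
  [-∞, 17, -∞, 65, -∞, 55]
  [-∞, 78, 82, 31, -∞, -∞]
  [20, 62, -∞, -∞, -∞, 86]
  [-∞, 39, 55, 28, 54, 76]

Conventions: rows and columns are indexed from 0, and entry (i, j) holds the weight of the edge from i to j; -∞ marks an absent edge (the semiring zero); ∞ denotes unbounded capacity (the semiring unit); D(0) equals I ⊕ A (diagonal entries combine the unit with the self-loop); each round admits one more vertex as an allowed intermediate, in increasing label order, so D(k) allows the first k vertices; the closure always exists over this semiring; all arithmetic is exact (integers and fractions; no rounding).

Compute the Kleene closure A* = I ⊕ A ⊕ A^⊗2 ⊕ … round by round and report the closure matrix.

D(0):
  [∞, 56, 3, 67, 80, -∞]
  [-∞, ∞, -∞, 6, 13, -∞]
  [-∞, 17, ∞, 65, -∞, 55]
  [-∞, 78, 82, ∞, -∞, -∞]
  [20, 62, -∞, -∞, ∞, 86]
  [-∞, 39, 55, 28, 54, ∞]
D(1):
  [∞, 56, 3, 67, 80, -∞]
  [-∞, ∞, -∞, 6, 13, -∞]
  [-∞, 17, ∞, 65, -∞, 55]
  [-∞, 78, 82, ∞, -∞, -∞]
  [20, 62, 3, 20, ∞, 86]
  [-∞, 39, 55, 28, 54, ∞]
D(2):
  [∞, 56, 3, 67, 80, -∞]
  [-∞, ∞, -∞, 6, 13, -∞]
  [-∞, 17, ∞, 65, 13, 55]
  [-∞, 78, 82, ∞, 13, -∞]
  [20, 62, 3, 20, ∞, 86]
  [-∞, 39, 55, 28, 54, ∞]
D(3):
  [∞, 56, 3, 67, 80, 3]
  [-∞, ∞, -∞, 6, 13, -∞]
  [-∞, 17, ∞, 65, 13, 55]
  [-∞, 78, 82, ∞, 13, 55]
  [20, 62, 3, 20, ∞, 86]
  [-∞, 39, 55, 55, 54, ∞]
D(4):
  [∞, 67, 67, 67, 80, 55]
  [-∞, ∞, 6, 6, 13, 6]
  [-∞, 65, ∞, 65, 13, 55]
  [-∞, 78, 82, ∞, 13, 55]
  [20, 62, 20, 20, ∞, 86]
  [-∞, 55, 55, 55, 54, ∞]
D(5):
  [∞, 67, 67, 67, 80, 80]
  [13, ∞, 13, 13, 13, 13]
  [13, 65, ∞, 65, 13, 55]
  [13, 78, 82, ∞, 13, 55]
  [20, 62, 20, 20, ∞, 86]
  [20, 55, 55, 55, 54, ∞]
D(6):
  [∞, 67, 67, 67, 80, 80]
  [13, ∞, 13, 13, 13, 13]
  [20, 65, ∞, 65, 54, 55]
  [20, 78, 82, ∞, 54, 55]
  [20, 62, 55, 55, ∞, 86]
  [20, 55, 55, 55, 54, ∞]
Answer: A* = [[∞, 67, 67, 67, 80, 80], [13, ∞, 13, 13, 13, 13], [20, 65, ∞, 65, 54, 55], [20, 78, 82, ∞, 54, 55], [20, 62, 55, 55, ∞, 86], [20, 55, 55, 55, 54, ∞]]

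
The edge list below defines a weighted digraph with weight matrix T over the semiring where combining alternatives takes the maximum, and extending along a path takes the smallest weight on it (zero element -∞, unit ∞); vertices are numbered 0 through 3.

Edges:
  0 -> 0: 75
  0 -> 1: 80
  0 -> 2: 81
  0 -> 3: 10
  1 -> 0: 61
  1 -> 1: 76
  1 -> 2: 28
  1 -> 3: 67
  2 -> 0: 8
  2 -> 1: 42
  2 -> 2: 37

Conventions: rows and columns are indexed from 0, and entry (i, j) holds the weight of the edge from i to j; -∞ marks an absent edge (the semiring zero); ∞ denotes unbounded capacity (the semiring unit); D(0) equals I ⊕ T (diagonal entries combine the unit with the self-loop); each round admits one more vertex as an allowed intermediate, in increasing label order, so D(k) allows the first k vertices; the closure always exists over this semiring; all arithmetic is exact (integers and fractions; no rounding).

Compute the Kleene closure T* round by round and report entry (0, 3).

D(0):
  [∞, 80, 81, 10]
  [61, ∞, 28, 67]
  [8, 42, ∞, -∞]
  [-∞, -∞, -∞, ∞]
D(1):
  [∞, 80, 81, 10]
  [61, ∞, 61, 67]
  [8, 42, ∞, 8]
  [-∞, -∞, -∞, ∞]
D(2):
  [∞, 80, 81, 67]
  [61, ∞, 61, 67]
  [42, 42, ∞, 42]
  [-∞, -∞, -∞, ∞]
D(3):
  [∞, 80, 81, 67]
  [61, ∞, 61, 67]
  [42, 42, ∞, 42]
  [-∞, -∞, -∞, ∞]
D(4):
  [∞, 80, 81, 67]
  [61, ∞, 61, 67]
  [42, 42, ∞, 42]
  [-∞, -∞, -∞, ∞]
Answer: T*[0][3] = 67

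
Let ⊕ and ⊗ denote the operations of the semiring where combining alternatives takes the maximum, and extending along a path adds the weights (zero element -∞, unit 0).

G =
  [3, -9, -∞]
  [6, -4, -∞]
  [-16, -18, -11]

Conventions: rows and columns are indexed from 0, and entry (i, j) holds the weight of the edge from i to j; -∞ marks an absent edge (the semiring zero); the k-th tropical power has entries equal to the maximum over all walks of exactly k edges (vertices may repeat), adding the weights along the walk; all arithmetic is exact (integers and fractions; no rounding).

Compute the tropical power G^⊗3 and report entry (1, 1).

G^⊗2:
  [6, -6, -∞]
  [9, -3, -∞]
  [-12, -22, -22]
G^⊗3:
  [9, -3, -∞]
  [12, 0, -∞]
  [-9, -21, -33]
Key observation: the optimum is the walk 1->0->0->1, with weight 6 + 3 + (-9) = 0.
Optimal value attained by: walk 1->0->0->1.
Answer: (G^⊗3)[1][1] = 0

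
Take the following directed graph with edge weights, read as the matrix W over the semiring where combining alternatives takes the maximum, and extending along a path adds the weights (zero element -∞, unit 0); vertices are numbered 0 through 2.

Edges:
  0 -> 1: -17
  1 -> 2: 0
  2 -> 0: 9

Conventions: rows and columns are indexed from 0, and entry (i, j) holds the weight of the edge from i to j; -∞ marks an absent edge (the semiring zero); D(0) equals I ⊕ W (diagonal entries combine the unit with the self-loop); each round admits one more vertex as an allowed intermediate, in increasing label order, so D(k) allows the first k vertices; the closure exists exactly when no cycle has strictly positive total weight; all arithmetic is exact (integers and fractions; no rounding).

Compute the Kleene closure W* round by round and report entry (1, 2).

D(0):
  [0, -17, -∞]
  [-∞, 0, 0]
  [9, -∞, 0]
D(1):
  [0, -17, -∞]
  [-∞, 0, 0]
  [9, -8, 0]
D(2):
  [0, -17, -17]
  [-∞, 0, 0]
  [9, -8, 0]
D(3):
  [0, -17, -17]
  [9, 0, 0]
  [9, -8, 0]
Answer: W*[1][2] = 0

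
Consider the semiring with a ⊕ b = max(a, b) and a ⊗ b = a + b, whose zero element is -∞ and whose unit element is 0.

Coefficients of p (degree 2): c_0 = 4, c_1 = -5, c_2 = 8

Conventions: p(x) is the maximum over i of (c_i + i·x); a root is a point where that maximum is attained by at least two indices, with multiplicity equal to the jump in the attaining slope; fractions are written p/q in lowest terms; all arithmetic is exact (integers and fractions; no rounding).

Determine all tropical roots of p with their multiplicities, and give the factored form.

hull edge (i=0, c=4) to (i=2, c=8): slope 2, span 2
Factored form: p(x) = 8 ⊗ (x ⊕ (-2)) ⊗ (x ⊕ (-2))
Answer: roots = -2 (mult 2)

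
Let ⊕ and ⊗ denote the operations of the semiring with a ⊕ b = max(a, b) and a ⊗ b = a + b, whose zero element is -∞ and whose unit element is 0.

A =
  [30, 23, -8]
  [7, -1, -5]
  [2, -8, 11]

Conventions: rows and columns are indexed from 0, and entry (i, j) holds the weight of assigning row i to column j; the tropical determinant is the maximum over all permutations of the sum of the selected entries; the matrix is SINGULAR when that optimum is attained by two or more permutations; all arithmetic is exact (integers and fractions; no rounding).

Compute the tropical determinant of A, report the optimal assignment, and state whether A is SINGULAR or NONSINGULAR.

σ = (0, 1, 2): 30 + (-1) + 11 = 40
σ = (0, 2, 1): 30 + (-5) + (-8) = 17
σ = (1, 0, 2): 23 + 7 + 11 = 41
σ = (1, 2, 0): 23 + (-5) + 2 = 20
σ = (2, 0, 1): (-8) + 7 + (-8) = -9
σ = (2, 1, 0): (-8) + (-1) + 2 = -7
Optimal value attained by: σ = (1, 0, 2).
Answer: det⊕(A) = 41; verdict: NONSINGULAR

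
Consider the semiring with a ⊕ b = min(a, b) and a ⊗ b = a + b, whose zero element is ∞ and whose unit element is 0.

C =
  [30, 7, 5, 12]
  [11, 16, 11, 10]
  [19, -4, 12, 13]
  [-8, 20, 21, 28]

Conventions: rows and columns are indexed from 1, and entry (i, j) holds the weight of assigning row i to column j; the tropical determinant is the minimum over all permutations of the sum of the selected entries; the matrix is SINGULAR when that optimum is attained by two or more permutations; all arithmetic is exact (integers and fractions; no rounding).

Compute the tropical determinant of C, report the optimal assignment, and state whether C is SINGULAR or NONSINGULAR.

σ = (1, 2, 3, 4): 30 + 16 + 12 + 28 = 86
σ = (1, 2, 4, 3): 30 + 16 + 13 + 21 = 80
σ = (1, 3, 2, 4): 30 + 11 + (-4) + 28 = 65
σ = (1, 3, 4, 2): 30 + 11 + 13 + 20 = 74
σ = (1, 4, 2, 3): 30 + 10 + (-4) + 21 = 57
σ = (1, 4, 3, 2): 30 + 10 + 12 + 20 = 72
σ = (2, 1, 3, 4): 7 + 11 + 12 + 28 = 58
σ = (2, 1, 4, 3): 7 + 11 + 13 + 21 = 52
σ = (2, 3, 1, 4): 7 + 11 + 19 + 28 = 65
σ = (2, 3, 4, 1): 7 + 11 + 13 + (-8) = 23
σ = (2, 4, 1, 3): 7 + 10 + 19 + 21 = 57
σ = (2, 4, 3, 1): 7 + 10 + 12 + (-8) = 21
σ = (3, 1, 2, 4): 5 + 11 + (-4) + 28 = 40
σ = (3, 1, 4, 2): 5 + 11 + 13 + 20 = 49
σ = (3, 2, 1, 4): 5 + 16 + 19 + 28 = 68
σ = (3, 2, 4, 1): 5 + 16 + 13 + (-8) = 26
σ = (3, 4, 1, 2): 5 + 10 + 19 + 20 = 54
σ = (3, 4, 2, 1): 5 + 10 + (-4) + (-8) = 3
σ = (4, 1, 2, 3): 12 + 11 + (-4) + 21 = 40
σ = (4, 1, 3, 2): 12 + 11 + 12 + 20 = 55
σ = (4, 2, 1, 3): 12 + 16 + 19 + 21 = 68
σ = (4, 2, 3, 1): 12 + 16 + 12 + (-8) = 32
σ = (4, 3, 1, 2): 12 + 11 + 19 + 20 = 62
σ = (4, 3, 2, 1): 12 + 11 + (-4) + (-8) = 11
Optimal value attained by: σ = (3, 4, 2, 1).
Answer: det⊕(C) = 3; verdict: NONSINGULAR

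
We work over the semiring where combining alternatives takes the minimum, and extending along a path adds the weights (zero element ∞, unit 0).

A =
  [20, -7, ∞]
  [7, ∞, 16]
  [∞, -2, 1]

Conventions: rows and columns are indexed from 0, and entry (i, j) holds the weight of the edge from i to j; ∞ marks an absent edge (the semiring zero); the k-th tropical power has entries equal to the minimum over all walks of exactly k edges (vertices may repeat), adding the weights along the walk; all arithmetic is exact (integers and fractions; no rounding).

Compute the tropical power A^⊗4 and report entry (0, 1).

A^⊗2:
  [0, 13, 9]
  [27, 0, 17]
  [5, -1, 2]
A^⊗3:
  [20, -7, 10]
  [7, 15, 16]
  [6, -2, 3]
A^⊗4:
  [0, 8, 9]
  [22, 0, 17]
  [5, -1, 4]
Key observation: the optimum is the walk 0->1->2->2->1, with weight (-7) + 16 + 1 + (-2) = 8.
Optimal value attained by: walk 0->1->2->2->1.
Answer: (A^⊗4)[0][1] = 8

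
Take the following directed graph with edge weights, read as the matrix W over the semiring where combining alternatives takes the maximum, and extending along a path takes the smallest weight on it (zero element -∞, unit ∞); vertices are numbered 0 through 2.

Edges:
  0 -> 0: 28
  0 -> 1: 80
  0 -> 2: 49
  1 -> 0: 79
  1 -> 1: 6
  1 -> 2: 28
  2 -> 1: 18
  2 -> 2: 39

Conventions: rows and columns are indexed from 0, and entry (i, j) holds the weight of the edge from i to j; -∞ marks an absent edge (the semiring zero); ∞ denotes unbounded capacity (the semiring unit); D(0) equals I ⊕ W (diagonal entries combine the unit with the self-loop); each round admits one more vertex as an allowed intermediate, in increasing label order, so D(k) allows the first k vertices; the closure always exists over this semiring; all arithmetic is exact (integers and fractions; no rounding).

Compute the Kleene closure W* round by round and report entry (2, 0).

D(0):
  [∞, 80, 49]
  [79, ∞, 28]
  [-∞, 18, ∞]
D(1):
  [∞, 80, 49]
  [79, ∞, 49]
  [-∞, 18, ∞]
D(2):
  [∞, 80, 49]
  [79, ∞, 49]
  [18, 18, ∞]
D(3):
  [∞, 80, 49]
  [79, ∞, 49]
  [18, 18, ∞]
Answer: W*[2][0] = 18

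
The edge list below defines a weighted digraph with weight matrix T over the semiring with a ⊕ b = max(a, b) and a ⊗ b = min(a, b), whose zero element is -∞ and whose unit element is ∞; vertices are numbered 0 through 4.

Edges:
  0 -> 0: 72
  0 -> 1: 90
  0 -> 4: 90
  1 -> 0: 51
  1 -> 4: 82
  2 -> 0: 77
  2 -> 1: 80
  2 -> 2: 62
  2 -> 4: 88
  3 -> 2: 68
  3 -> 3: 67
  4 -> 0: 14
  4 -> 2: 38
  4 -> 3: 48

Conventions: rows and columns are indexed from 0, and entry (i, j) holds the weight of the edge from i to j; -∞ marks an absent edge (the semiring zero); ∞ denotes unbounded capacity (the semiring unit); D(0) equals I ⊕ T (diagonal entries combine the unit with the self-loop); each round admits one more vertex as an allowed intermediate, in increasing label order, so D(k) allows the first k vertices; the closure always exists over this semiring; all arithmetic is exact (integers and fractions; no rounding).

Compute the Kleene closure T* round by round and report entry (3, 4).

D(0):
  [∞, 90, -∞, -∞, 90]
  [51, ∞, -∞, -∞, 82]
  [77, 80, ∞, -∞, 88]
  [-∞, -∞, 68, ∞, -∞]
  [14, -∞, 38, 48, ∞]
D(1):
  [∞, 90, -∞, -∞, 90]
  [51, ∞, -∞, -∞, 82]
  [77, 80, ∞, -∞, 88]
  [-∞, -∞, 68, ∞, -∞]
  [14, 14, 38, 48, ∞]
D(2):
  [∞, 90, -∞, -∞, 90]
  [51, ∞, -∞, -∞, 82]
  [77, 80, ∞, -∞, 88]
  [-∞, -∞, 68, ∞, -∞]
  [14, 14, 38, 48, ∞]
D(3):
  [∞, 90, -∞, -∞, 90]
  [51, ∞, -∞, -∞, 82]
  [77, 80, ∞, -∞, 88]
  [68, 68, 68, ∞, 68]
  [38, 38, 38, 48, ∞]
D(4):
  [∞, 90, -∞, -∞, 90]
  [51, ∞, -∞, -∞, 82]
  [77, 80, ∞, -∞, 88]
  [68, 68, 68, ∞, 68]
  [48, 48, 48, 48, ∞]
D(5):
  [∞, 90, 48, 48, 90]
  [51, ∞, 48, 48, 82]
  [77, 80, ∞, 48, 88]
  [68, 68, 68, ∞, 68]
  [48, 48, 48, 48, ∞]
Answer: T*[3][4] = 68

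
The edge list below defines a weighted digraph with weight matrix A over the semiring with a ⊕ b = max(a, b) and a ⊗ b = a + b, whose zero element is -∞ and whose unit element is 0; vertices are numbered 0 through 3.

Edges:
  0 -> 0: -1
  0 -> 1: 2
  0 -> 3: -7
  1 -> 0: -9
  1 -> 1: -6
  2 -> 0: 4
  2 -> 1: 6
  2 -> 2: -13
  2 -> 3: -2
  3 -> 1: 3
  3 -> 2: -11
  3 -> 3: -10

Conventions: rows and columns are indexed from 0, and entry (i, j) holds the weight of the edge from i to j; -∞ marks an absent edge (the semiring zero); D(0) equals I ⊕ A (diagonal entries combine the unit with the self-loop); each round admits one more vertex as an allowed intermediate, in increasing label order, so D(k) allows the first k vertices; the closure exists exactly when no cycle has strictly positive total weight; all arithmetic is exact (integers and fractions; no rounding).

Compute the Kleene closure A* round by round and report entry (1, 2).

D(0):
  [0, 2, -∞, -7]
  [-9, 0, -∞, -∞]
  [4, 6, 0, -2]
  [-∞, 3, -11, 0]
D(1):
  [0, 2, -∞, -7]
  [-9, 0, -∞, -16]
  [4, 6, 0, -2]
  [-∞, 3, -11, 0]
D(2):
  [0, 2, -∞, -7]
  [-9, 0, -∞, -16]
  [4, 6, 0, -2]
  [-6, 3, -11, 0]
D(3):
  [0, 2, -∞, -7]
  [-9, 0, -∞, -16]
  [4, 6, 0, -2]
  [-6, 3, -11, 0]
D(4):
  [0, 2, -18, -7]
  [-9, 0, -27, -16]
  [4, 6, 0, -2]
  [-6, 3, -11, 0]
Answer: A*[1][2] = -27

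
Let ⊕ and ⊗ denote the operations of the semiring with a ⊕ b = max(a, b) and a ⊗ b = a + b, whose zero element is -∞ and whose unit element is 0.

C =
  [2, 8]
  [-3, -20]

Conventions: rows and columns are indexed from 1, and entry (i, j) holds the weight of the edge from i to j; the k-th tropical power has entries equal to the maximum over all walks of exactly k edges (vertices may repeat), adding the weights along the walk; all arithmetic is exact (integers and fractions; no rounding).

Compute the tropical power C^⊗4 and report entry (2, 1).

C^⊗2:
  [5, 10]
  [-1, 5]
C^⊗3:
  [7, 13]
  [2, 7]
C^⊗4:
  [10, 15]
  [4, 10]
Key observation: the optimum is the walk 2->1->1->2->1, with weight (-3) + 2 + 8 + (-3) = 4.
Optimal value attained by: walk 2->1->1->2->1.
Answer: (C^⊗4)[2][1] = 4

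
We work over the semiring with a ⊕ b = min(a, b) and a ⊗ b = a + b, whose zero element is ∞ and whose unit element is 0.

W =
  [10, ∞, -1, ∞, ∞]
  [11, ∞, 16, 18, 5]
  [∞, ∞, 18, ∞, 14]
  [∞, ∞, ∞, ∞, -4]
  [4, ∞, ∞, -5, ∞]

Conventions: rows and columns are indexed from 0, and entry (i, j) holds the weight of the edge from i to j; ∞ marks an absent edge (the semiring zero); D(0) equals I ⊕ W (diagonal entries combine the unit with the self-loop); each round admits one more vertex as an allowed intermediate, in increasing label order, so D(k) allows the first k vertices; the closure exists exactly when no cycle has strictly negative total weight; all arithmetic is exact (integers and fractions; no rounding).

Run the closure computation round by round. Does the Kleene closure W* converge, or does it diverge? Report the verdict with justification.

D(0):
  [0, ∞, -1, ∞, ∞]
  [11, 0, 16, 18, 5]
  [∞, ∞, 0, ∞, 14]
  [∞, ∞, ∞, 0, -4]
  [4, ∞, ∞, -5, 0]
D(1):
  [0, ∞, -1, ∞, ∞]
  [11, 0, 10, 18, 5]
  [∞, ∞, 0, ∞, 14]
  [∞, ∞, ∞, 0, -4]
  [4, ∞, 3, -5, 0]
D(2):
  [0, ∞, -1, ∞, ∞]
  [11, 0, 10, 18, 5]
  [∞, ∞, 0, ∞, 14]
  [∞, ∞, ∞, 0, -4]
  [4, ∞, 3, -5, 0]
D(3):
  [0, ∞, -1, ∞, 13]
  [11, 0, 10, 18, 5]
  [∞, ∞, 0, ∞, 14]
  [∞, ∞, ∞, 0, -4]
  [4, ∞, 3, -5, 0]
Detection: at round 4, diagonal entry (4, 4) turns strictly negative.
Key observation: the cycle 4->3->4 has total weight (-5) + (-4), which is strictly negative.
Answer: DIVERGES — negative cycle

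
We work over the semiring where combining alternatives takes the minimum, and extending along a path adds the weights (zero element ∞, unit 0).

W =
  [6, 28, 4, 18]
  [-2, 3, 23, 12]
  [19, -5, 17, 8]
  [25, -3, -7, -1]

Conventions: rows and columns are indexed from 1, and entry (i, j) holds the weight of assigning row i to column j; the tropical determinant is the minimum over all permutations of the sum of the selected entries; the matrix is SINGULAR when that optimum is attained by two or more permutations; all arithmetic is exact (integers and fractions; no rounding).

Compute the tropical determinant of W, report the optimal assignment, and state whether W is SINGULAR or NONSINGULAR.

σ = (1, 2, 3, 4): 6 + 3 + 17 + (-1) = 25
σ = (1, 2, 4, 3): 6 + 3 + 8 + (-7) = 10
σ = (1, 3, 2, 4): 6 + 23 + (-5) + (-1) = 23
σ = (1, 3, 4, 2): 6 + 23 + 8 + (-3) = 34
σ = (1, 4, 2, 3): 6 + 12 + (-5) + (-7) = 6
σ = (1, 4, 3, 2): 6 + 12 + 17 + (-3) = 32
σ = (2, 1, 3, 4): 28 + (-2) + 17 + (-1) = 42
σ = (2, 1, 4, 3): 28 + (-2) + 8 + (-7) = 27
σ = (2, 3, 1, 4): 28 + 23 + 19 + (-1) = 69
σ = (2, 3, 4, 1): 28 + 23 + 8 + 25 = 84
σ = (2, 4, 1, 3): 28 + 12 + 19 + (-7) = 52
σ = (2, 4, 3, 1): 28 + 12 + 17 + 25 = 82
σ = (3, 1, 2, 4): 4 + (-2) + (-5) + (-1) = -4
σ = (3, 1, 4, 2): 4 + (-2) + 8 + (-3) = 7
σ = (3, 2, 1, 4): 4 + 3 + 19 + (-1) = 25
σ = (3, 2, 4, 1): 4 + 3 + 8 + 25 = 40
σ = (3, 4, 1, 2): 4 + 12 + 19 + (-3) = 32
σ = (3, 4, 2, 1): 4 + 12 + (-5) + 25 = 36
σ = (4, 1, 2, 3): 18 + (-2) + (-5) + (-7) = 4
σ = (4, 1, 3, 2): 18 + (-2) + 17 + (-3) = 30
σ = (4, 2, 1, 3): 18 + 3 + 19 + (-7) = 33
σ = (4, 2, 3, 1): 18 + 3 + 17 + 25 = 63
σ = (4, 3, 1, 2): 18 + 23 + 19 + (-3) = 57
σ = (4, 3, 2, 1): 18 + 23 + (-5) + 25 = 61
Optimal value attained by: σ = (3, 1, 2, 4).
Answer: det⊕(W) = -4; verdict: NONSINGULAR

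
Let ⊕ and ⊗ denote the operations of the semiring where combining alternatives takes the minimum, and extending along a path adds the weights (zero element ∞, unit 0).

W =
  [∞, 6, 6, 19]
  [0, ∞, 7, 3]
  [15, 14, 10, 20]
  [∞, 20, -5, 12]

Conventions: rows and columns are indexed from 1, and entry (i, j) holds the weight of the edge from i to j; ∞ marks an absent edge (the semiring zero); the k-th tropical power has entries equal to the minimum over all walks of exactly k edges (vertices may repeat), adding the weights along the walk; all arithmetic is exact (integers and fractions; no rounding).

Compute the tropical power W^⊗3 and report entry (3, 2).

W^⊗2:
  [6, 20, 13, 9]
  [22, 6, -2, 15]
  [14, 21, 15, 17]
  [10, 9, 5, 15]
W^⊗3:
  [20, 12, 4, 21]
  [6, 12, 8, 9]
  [21, 20, 12, 24]
  [9, 16, 10, 12]
Key observation: the optimum is the walk 3->2->1->2, with weight 14 + 0 + 6 = 20.
Optimal value attained by: walk 3->2->1->2.
Answer: (W^⊗3)[3][2] = 20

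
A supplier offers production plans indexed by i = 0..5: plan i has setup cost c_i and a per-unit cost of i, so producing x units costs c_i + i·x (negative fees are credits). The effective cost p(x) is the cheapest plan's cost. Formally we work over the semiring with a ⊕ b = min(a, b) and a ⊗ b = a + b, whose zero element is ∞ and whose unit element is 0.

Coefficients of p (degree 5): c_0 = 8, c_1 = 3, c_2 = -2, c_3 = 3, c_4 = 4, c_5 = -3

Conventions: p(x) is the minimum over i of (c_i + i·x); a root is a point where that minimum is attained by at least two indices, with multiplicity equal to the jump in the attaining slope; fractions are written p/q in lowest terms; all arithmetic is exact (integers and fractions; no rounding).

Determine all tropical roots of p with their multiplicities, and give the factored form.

hull edge (i=0, c=8) to (i=2, c=-2): slope -5, span 2
hull edge (i=2, c=-2) to (i=5, c=-3): slope -1/3, span 3
Factored form: p(x) = -3 ⊗ (x ⊕ 1/3) ⊗ (x ⊕ 1/3) ⊗ (x ⊕ 1/3) ⊗ (x ⊕ 5) ⊗ (x ⊕ 5)
Answer: roots = 1/3 (mult 3), 5 (mult 2)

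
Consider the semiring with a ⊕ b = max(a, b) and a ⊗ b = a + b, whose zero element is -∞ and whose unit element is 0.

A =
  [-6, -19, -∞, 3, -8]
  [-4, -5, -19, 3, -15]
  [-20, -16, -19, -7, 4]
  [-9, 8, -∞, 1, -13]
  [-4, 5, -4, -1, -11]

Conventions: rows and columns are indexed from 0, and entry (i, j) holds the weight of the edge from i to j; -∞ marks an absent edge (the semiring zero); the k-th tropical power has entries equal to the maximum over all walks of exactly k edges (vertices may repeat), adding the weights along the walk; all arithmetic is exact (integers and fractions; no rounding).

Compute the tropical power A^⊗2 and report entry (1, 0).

A^⊗2:
  [-6, 11, -12, 4, -10]
  [-6, 11, -19, 4, -10]
  [0, 9, 0, 3, -7]
  [4, 9, -11, 11, -7]
  [1, 7, -14, 8, 0]
Key observation: the optimum is the walk 1->3->0, with weight 3 + (-9) = -6.
Optimal value attained by: walk 1->3->0.
Answer: (A^⊗2)[1][0] = -6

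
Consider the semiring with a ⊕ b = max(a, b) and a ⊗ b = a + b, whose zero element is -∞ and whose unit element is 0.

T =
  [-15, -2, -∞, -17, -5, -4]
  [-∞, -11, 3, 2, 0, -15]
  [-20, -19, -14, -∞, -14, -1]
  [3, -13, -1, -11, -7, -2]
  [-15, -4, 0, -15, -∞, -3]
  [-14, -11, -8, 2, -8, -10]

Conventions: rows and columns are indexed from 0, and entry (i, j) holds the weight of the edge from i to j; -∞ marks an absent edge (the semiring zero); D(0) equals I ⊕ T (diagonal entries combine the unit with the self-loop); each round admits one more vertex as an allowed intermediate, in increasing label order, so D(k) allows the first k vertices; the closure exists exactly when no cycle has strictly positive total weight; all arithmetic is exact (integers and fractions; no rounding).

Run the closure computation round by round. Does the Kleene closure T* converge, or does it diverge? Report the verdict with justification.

D(0):
  [0, -2, -∞, -17, -5, -4]
  [-∞, 0, 3, 2, 0, -15]
  [-20, -19, 0, -∞, -14, -1]
  [3, -13, -1, 0, -7, -2]
  [-15, -4, 0, -15, 0, -3]
  [-14, -11, -8, 2, -8, 0]
D(1):
  [0, -2, -∞, -17, -5, -4]
  [-∞, 0, 3, 2, 0, -15]
  [-20, -19, 0, -37, -14, -1]
  [3, 1, -1, 0, -2, -1]
  [-15, -4, 0, -15, 0, -3]
  [-14, -11, -8, 2, -8, 0]
Detection: at round 2, diagonal entry (3, 3) turns strictly positive.
Key observation: the cycle 3->0->1->3 has total weight 3 + (-2) + 2, which is strictly positive.
Answer: DIVERGES — positive cycle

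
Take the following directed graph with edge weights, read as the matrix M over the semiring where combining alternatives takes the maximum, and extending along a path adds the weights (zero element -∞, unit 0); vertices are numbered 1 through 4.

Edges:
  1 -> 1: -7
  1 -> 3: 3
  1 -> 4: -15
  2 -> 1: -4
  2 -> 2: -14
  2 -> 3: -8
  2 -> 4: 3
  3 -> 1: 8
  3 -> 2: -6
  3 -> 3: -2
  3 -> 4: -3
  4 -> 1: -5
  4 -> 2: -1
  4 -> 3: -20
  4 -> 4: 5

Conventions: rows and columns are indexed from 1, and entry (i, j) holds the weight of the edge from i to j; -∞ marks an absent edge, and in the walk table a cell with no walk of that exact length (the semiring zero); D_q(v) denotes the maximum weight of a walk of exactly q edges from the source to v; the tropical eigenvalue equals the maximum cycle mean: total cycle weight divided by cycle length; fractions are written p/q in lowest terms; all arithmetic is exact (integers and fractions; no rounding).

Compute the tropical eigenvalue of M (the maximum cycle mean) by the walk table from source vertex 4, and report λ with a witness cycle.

q=0: [-∞, -∞, -∞, 0]
q=1: [-5, -1, -20, 5]
q=2: [0, 4, -2, 10]
q=3: [6, 9, 3, 15]
q=4: [11, 14, 9, 20]
Optimal cycle mean attained by: cycle 1->3->1, total 3 + 8, length 2.
Answer: λ = 11/2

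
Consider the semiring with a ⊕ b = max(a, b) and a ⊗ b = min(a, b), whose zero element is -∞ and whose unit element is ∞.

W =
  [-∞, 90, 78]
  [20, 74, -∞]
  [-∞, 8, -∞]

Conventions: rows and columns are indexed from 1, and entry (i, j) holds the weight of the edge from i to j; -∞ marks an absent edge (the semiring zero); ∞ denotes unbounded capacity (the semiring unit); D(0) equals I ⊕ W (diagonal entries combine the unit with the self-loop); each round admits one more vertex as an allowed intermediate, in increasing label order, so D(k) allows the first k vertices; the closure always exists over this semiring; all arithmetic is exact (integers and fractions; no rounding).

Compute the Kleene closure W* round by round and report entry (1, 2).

D(0):
  [∞, 90, 78]
  [20, ∞, -∞]
  [-∞, 8, ∞]
D(1):
  [∞, 90, 78]
  [20, ∞, 20]
  [-∞, 8, ∞]
D(2):
  [∞, 90, 78]
  [20, ∞, 20]
  [8, 8, ∞]
D(3):
  [∞, 90, 78]
  [20, ∞, 20]
  [8, 8, ∞]
Answer: W*[1][2] = 90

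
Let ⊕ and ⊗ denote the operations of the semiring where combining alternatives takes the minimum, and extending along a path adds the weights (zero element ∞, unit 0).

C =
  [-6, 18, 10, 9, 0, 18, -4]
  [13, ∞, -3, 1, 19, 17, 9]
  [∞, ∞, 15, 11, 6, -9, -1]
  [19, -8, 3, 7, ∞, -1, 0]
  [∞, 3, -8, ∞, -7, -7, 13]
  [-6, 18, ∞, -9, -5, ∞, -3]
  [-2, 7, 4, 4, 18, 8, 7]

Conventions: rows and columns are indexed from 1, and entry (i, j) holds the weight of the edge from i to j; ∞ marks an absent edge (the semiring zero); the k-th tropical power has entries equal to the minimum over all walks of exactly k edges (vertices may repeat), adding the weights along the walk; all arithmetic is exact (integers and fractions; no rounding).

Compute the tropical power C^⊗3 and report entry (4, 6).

C^⊗2:
  [-12, 1, -8, 0, -7, -7, -10]
  [7, -7, 4, 8, 3, -12, -4]
  [-15, 3, -2, -18, -14, -1, -12]
  [-7, -1, -11, -10, -6, -6, -4]
  [-13, -4, -15, -16, -14, -17, -10]
  [-12, -17, -13, -2, -12, -12, -10]
  [-8, -4, 4, -1, -2, -5, -6]
C^⊗3:
  [-18, -8, -15, -16, -14, -17, -16]
  [-18, 0, -10, -21, -17, -5, -15]
  [-21, -26, -22, -11, -21, -21, -19]
  [-13, -18, -14, -15, -13, -20, -12]
  [-23, -24, -22, -26, -22, -24, -20]
  [-18, -10, -20, -21, -19, -22, -16]
  [-14, -9, -10, -14, -10, -9, -12]
Key observation: the optimum is the walk 4->2->3->6, with weight (-8) + (-3) + (-9) = -20.
Optimal value attained by: walk 4->2->3->6.
Answer: (C^⊗3)[4][6] = -20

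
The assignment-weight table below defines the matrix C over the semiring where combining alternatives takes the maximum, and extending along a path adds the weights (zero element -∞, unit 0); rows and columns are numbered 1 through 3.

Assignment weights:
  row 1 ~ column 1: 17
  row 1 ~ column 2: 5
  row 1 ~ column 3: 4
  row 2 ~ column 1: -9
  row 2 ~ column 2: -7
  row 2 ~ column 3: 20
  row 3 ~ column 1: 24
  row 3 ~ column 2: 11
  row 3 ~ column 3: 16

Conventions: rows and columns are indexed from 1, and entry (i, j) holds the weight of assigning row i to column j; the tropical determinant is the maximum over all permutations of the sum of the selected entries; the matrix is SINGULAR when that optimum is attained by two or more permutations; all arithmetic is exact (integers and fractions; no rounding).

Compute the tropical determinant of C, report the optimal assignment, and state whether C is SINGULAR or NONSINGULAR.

σ = (1, 2, 3): 17 + (-7) + 16 = 26
σ = (1, 3, 2): 17 + 20 + 11 = 48
σ = (2, 1, 3): 5 + (-9) + 16 = 12
σ = (2, 3, 1): 5 + 20 + 24 = 49
σ = (3, 1, 2): 4 + (-9) + 11 = 6
σ = (3, 2, 1): 4 + (-7) + 24 = 21
Optimal value attained by: σ = (2, 3, 1).
Answer: det⊕(C) = 49; verdict: NONSINGULAR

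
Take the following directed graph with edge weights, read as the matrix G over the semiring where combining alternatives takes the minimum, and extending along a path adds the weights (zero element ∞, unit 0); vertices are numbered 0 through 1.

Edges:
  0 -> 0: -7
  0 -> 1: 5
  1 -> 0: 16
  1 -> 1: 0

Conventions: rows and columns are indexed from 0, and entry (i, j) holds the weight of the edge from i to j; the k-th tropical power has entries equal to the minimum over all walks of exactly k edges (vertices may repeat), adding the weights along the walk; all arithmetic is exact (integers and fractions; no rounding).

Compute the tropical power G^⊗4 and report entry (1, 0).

G^⊗2:
  [-14, -2]
  [9, 0]
G^⊗3:
  [-21, -9]
  [2, 0]
G^⊗4:
  [-28, -16]
  [-5, 0]
Key observation: the optimum is the walk 1->0->0->0->0, with weight 16 + (-7) + (-7) + (-7) = -5.
Optimal value attained by: walk 1->0->0->0->0.
Answer: (G^⊗4)[1][0] = -5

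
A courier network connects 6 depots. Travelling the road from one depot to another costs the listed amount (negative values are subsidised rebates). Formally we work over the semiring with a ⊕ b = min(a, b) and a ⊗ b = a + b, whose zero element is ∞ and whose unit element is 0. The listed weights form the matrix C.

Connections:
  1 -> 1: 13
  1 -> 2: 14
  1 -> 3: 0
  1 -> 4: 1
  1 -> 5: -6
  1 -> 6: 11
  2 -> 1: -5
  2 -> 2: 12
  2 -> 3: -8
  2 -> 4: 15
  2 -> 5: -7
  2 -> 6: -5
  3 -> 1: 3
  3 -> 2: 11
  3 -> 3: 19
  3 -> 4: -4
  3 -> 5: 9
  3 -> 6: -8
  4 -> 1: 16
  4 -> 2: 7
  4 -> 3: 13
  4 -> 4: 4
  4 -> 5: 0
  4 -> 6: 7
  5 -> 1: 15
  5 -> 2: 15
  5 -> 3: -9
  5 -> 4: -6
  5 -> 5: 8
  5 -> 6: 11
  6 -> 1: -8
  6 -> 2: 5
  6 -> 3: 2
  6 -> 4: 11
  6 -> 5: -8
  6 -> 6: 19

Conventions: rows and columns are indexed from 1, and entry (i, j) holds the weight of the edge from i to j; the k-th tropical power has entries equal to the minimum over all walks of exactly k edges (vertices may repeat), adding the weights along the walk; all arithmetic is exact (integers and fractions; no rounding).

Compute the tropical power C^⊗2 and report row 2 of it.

C^⊗2:
  [3, 8, -15, -12, 1, -8]
  [-13, 0, -16, -13, -13, -16]
  [-16, -3, -6, 0, -16, 3]
  [-1, 11, -9, -6, -1, 2]
  [-6, 1, -1, -13, -6, -17]
  [0, 6, -17, -14, -14, -6]
Answer: row 2 of C^⊗2 = [-13, 0, -16, -13, -13, -16]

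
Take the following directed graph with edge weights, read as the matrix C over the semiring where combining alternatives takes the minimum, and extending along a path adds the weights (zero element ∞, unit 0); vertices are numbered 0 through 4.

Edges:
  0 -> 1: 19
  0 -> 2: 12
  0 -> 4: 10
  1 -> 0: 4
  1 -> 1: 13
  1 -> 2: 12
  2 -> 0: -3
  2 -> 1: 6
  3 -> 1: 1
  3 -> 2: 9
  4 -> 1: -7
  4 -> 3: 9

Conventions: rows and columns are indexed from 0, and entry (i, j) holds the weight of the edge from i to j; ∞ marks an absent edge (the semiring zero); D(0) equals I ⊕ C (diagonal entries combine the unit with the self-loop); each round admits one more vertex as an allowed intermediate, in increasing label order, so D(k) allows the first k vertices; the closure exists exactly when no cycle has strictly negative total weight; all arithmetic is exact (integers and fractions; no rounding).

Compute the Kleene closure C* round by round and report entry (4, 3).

D(0):
  [0, 19, 12, ∞, 10]
  [4, 0, 12, ∞, ∞]
  [-3, 6, 0, ∞, ∞]
  [∞, 1, 9, 0, ∞]
  [∞, -7, ∞, 9, 0]
D(1):
  [0, 19, 12, ∞, 10]
  [4, 0, 12, ∞, 14]
  [-3, 6, 0, ∞, 7]
  [∞, 1, 9, 0, ∞]
  [∞, -7, ∞, 9, 0]
D(2):
  [0, 19, 12, ∞, 10]
  [4, 0, 12, ∞, 14]
  [-3, 6, 0, ∞, 7]
  [5, 1, 9, 0, 15]
  [-3, -7, 5, 9, 0]
D(3):
  [0, 18, 12, ∞, 10]
  [4, 0, 12, ∞, 14]
  [-3, 6, 0, ∞, 7]
  [5, 1, 9, 0, 15]
  [-3, -7, 5, 9, 0]
D(4):
  [0, 18, 12, ∞, 10]
  [4, 0, 12, ∞, 14]
  [-3, 6, 0, ∞, 7]
  [5, 1, 9, 0, 15]
  [-3, -7, 5, 9, 0]
D(5):
  [0, 3, 12, 19, 10]
  [4, 0, 12, 23, 14]
  [-3, 0, 0, 16, 7]
  [5, 1, 9, 0, 15]
  [-3, -7, 5, 9, 0]
Answer: C*[4][3] = 9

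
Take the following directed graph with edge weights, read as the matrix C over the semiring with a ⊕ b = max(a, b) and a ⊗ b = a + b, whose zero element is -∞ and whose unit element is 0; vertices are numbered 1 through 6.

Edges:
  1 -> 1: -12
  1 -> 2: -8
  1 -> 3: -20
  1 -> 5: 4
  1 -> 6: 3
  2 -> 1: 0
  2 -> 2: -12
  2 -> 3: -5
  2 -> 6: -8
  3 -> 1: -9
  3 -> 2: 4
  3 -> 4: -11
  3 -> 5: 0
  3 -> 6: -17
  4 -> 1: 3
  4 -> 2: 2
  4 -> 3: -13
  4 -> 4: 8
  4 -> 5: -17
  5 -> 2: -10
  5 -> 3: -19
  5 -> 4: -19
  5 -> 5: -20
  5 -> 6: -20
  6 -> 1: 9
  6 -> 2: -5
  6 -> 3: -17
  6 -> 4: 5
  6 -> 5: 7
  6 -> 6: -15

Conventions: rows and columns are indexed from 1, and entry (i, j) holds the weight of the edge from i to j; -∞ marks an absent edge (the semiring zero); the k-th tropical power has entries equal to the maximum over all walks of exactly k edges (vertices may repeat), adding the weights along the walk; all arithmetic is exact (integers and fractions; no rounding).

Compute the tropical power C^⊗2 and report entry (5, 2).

C^⊗2:
  [12, -2, -13, 8, 10, -9]
  [1, -1, -17, -3, 4, 3]
  [4, -8, -1, -3, -5, -4]
  [11, 10, -3, 16, 7, 6]
  [-10, -15, -15, -11, -13, -18]
  [8, 7, -8, 13, 13, 12]
Key observation: the optimum is the walk 5->3->2, with weight (-19) + 4 = -15.
Optimal value attained by: walk 5->3->2.
Answer: (C^⊗2)[5][2] = -15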